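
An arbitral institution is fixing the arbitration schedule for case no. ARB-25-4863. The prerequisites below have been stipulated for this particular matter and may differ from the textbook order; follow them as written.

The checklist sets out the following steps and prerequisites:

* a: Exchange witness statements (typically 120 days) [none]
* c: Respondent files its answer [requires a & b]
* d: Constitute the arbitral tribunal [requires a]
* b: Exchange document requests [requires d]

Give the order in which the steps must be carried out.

a → d → b → c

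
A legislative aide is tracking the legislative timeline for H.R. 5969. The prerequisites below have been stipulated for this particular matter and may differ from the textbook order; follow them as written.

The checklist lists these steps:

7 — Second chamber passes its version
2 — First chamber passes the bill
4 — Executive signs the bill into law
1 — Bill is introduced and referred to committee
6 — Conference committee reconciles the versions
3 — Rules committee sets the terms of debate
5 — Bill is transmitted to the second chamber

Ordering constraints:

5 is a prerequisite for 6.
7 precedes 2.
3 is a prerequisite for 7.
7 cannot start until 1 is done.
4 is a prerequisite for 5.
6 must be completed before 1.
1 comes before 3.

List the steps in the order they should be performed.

4 → 5 → 6 → 1 → 3 → 7 → 2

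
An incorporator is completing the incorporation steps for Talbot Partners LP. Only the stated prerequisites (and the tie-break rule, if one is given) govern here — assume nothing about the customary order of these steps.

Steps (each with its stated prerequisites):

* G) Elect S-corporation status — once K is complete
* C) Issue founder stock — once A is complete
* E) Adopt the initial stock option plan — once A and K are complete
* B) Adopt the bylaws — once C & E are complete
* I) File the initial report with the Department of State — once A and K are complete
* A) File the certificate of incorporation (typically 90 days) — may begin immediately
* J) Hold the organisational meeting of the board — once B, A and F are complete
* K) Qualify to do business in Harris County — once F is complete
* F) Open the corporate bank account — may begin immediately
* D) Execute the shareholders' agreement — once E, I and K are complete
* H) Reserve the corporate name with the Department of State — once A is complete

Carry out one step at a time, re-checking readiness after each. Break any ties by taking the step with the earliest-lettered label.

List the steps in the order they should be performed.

Nothing is required for A and F. A has the earlier label → A first.
C and H now also ready, so the ready set is {C, F, H}; C has the earlier label → C.
Ready: F and H. F has the earlier label → F.
K now also ready, so the ready set is {H, K}; H has the earlier label → H.
Next only K has its prerequisites met → K.
E, G and I are all available; E has the earlier label → E.
B now also ready, so the ready set is {B, G, I}; B has the earlier label → B.
J now also ready, so the ready set is {G, I, J}; G has the earlier label → G.
Ready: I and J. I has the earlier label → I.
D now also ready, so the ready set is {D, J}; D has the earlier label → D.
J needed A, B and F, now all done → J.

A, C, F, H, K, E, B, G, I, D, J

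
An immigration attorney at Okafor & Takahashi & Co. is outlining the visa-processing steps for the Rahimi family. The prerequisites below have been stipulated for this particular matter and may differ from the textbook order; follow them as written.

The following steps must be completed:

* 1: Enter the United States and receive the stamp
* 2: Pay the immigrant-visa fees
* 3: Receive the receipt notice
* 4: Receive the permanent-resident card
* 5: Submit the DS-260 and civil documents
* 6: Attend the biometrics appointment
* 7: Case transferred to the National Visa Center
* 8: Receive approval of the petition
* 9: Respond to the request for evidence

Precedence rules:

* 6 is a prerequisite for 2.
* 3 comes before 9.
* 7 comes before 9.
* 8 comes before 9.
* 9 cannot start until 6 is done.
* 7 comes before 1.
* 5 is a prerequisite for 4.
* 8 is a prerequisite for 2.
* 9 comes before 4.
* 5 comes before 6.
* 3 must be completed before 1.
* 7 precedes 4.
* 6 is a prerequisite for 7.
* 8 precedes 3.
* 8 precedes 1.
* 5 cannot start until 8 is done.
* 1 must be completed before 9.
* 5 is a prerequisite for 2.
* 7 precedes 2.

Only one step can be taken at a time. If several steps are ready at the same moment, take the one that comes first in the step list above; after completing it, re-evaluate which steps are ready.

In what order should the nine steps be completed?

8, 3, 5, 6, 7, 1, 2, 9, 4

8 is the only step with nothing outstanding, so it goes first.
Now 3 and 5 have their prerequisites met. 3 is listed earlier, so 3 next.
Next only 5 has its prerequisites met → 5.
6 needed 5, now all done → 6.
Next only 7 has its prerequisites met → 7.
1 and 2 are both available; 1 is listed earlier → 1.
9 now also ready, so the ready set is {2, 9}; 2 is listed earlier → 2.
That leaves 9 as the only ready step → 9.
4 needed 5, 7 and 9, now all done → 4.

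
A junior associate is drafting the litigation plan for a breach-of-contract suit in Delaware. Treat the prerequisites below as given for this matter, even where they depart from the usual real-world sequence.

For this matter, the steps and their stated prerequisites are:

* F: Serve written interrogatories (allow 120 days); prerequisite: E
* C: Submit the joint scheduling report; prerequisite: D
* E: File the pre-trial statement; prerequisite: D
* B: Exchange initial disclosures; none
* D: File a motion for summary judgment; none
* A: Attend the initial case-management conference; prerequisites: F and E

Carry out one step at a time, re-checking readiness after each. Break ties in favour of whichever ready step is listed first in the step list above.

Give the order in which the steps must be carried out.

B and D have no prerequisites; B is listed earlier, so B is first.
Next only D has its prerequisites met → D.
C and E are both available; C is listed earlier → C.
Next only E has its prerequisites met → E.
That leaves F as the only ready step → F.
A is the only step now ready → A.

B → D → C → E → F → A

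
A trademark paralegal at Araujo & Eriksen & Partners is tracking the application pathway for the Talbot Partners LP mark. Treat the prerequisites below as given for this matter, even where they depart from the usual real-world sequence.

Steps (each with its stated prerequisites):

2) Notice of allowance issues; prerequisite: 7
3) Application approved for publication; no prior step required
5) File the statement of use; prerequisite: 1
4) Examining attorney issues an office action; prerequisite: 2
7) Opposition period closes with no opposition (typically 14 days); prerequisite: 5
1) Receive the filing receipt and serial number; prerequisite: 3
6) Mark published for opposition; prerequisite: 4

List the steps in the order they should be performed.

3, 1, 5, 7, 2, 4, 6

3 has no prerequisites → 3 first.
1 needed 3, now all done → 1.
Next only 5 has its prerequisites met → 5.
Next only 7 has its prerequisites met → 7.
2 needed 7, now all done → 2.
Next only 4 has its prerequisites met → 4.
6 needed 4, now all done → 6.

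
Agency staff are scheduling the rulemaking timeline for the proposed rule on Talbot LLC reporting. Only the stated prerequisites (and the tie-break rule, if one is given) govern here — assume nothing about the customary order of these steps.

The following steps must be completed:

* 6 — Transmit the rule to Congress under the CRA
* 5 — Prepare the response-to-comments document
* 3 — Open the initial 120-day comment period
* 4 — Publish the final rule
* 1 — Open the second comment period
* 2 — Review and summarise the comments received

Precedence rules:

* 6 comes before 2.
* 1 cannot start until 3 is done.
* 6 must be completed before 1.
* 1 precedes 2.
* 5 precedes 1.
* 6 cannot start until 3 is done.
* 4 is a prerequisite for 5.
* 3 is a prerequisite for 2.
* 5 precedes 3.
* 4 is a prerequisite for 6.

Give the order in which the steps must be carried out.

Only 4 has no prerequisites, so it is first.
5 needed 4, now all done → 5.
That leaves 3 as the only ready step → 3.
6 needed 3 and 4, now all done → 6.
1 needed 6, 5 and 3, now all done → 1.
2 is the only step now ready → 2.

4, 5, 3, 6, 1, 2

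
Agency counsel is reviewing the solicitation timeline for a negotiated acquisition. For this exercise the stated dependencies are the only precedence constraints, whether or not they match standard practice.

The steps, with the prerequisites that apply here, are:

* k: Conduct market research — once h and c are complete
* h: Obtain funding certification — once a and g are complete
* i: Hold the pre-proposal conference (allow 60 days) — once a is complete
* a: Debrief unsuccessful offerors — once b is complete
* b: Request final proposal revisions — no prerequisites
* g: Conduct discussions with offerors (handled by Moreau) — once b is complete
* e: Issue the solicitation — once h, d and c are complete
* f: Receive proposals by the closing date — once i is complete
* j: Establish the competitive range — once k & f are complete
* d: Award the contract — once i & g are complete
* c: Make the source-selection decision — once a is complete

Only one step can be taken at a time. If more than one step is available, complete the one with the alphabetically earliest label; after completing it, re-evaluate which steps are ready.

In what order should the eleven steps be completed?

b has no prerequisites → b first.
Now a and g have their prerequisites met. a has the earlier label, so a next.
c and i now also ready, so the ready set is {c, g, i}; c has the earlier label → c.
Now g and i have their prerequisites met. g has the earlier label, so g next.
h and i are both available; h has the earlier label → h.
Ready: i and k. i has the earlier label → i.
d and f now also ready, so the ready set is {d, f, k}; d has the earlier label → d.
Now e, f and k have their prerequisites met. e has the earlier label, so e next.
Now f and k have their prerequisites met. f has the earlier label, so f next.
Next only k has its prerequisites met → k.
j is the only step now ready → j.

b, a, c, g, h, i, d, e, f, k, j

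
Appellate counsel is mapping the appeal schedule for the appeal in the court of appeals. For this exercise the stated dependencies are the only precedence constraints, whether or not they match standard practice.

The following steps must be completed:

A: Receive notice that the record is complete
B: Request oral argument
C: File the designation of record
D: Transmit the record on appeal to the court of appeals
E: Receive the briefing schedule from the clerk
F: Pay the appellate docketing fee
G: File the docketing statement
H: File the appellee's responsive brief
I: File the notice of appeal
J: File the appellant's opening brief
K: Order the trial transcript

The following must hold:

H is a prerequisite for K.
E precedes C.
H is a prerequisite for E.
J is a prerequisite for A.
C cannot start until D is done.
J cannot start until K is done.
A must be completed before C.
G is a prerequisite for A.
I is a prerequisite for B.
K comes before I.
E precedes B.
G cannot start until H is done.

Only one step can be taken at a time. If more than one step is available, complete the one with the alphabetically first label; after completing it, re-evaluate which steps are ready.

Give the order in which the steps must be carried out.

D, F and H have no prerequisites; D has the earlier label, so D is first.
Now F and H have their prerequisites met. F has the earlier label, so F next.
H is the only step now ready → H.
E, G and K are all available; E has the earlier label → E.
Ready: G and K. G has the earlier label → G.
That leaves K as the only ready step → K.
I and J are both available; I has the earlier label → I.
B and J are both available; B has the earlier label → B.
That leaves J as the only ready step → J.
Next only A has its prerequisites met → A.
C needed A, D and E, now all done → C.

D F H E G K I B J A C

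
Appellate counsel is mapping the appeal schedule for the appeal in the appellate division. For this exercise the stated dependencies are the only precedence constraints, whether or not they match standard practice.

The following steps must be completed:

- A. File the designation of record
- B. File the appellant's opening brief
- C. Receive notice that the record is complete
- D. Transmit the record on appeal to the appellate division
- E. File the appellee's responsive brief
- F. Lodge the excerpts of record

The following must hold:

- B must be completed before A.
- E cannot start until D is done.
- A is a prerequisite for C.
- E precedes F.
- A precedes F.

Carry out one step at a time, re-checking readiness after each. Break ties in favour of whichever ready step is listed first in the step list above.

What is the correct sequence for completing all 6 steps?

B A C D E F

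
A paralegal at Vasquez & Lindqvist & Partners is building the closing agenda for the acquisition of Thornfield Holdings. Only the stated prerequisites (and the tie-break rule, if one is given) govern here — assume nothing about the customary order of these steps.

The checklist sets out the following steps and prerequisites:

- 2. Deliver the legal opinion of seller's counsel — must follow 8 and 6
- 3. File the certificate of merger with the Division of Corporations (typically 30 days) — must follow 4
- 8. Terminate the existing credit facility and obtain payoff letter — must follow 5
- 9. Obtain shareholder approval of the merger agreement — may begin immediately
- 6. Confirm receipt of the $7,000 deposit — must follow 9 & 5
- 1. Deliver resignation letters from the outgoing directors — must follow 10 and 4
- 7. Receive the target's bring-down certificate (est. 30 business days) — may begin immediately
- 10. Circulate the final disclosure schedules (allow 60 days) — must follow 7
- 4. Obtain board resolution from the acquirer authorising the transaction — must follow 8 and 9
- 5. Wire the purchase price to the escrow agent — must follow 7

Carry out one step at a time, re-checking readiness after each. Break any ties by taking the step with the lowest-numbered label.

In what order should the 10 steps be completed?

Nothing is required for 7 and 9. 7 has the earlier label → 7 first.
Now 5, 9 and 10 have their prerequisites met. 5 has the earlier label, so 5 next.
8 now also ready, so the ready set is {8, 9, 10}; 8 has the earlier label → 8.
Ready: 9 and 10. 9 has the earlier label → 9.
Ready: 4, 6 and 10. 4 has the earlier label → 4.
3 now also ready, so the ready set is {3, 6, 10}; 3 has the earlier label → 3.
Ready: 6 and 10. 6 has the earlier label → 6.
2 now also ready, so the ready set is {2, 10}; 2 has the earlier label → 2.
That leaves 10 as the only ready step → 10.
Next only 1 has its prerequisites met → 1.

7, 5, 8, 9, 4, 3, 6, 2, 10, 1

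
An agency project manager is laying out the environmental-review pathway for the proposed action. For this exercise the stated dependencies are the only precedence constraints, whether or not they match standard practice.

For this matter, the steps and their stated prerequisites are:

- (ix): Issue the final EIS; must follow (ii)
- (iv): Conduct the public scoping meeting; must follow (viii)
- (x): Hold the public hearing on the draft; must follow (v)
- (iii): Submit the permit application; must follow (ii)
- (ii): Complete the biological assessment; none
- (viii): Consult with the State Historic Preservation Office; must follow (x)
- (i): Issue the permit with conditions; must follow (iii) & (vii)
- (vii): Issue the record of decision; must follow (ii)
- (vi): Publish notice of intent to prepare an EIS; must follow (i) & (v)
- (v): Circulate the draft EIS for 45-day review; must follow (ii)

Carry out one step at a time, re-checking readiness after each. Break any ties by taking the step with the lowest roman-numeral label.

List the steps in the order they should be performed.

Only (ii) has no prerequisites, so it is first.
Ready: (iii), (v), (vii) and (ix). (iii) has the earlier label → (iii).
(v), (vii) and (ix) are all available; (v) has the earlier label → (v).
Now (vii), (ix) and (x) have their prerequisites met. (vii) has the earlier label, so (vii) next.
(i) now also ready, so the ready set is {(i), (ix), (x)}; (i) has the earlier label → (i).
(vi), (ix) and (x) are all available; (vi) has the earlier label → (vi).
Ready: (ix) and (x). (ix) has the earlier label → (ix).
Next only (x) has its prerequisites met → (x).
(viii) is the only step now ready → (viii).
(iv) is the only step now ready → (iv).

(ii), (iii), (v), (vii), (i), (vi), (ix), (x), (viii), (iv)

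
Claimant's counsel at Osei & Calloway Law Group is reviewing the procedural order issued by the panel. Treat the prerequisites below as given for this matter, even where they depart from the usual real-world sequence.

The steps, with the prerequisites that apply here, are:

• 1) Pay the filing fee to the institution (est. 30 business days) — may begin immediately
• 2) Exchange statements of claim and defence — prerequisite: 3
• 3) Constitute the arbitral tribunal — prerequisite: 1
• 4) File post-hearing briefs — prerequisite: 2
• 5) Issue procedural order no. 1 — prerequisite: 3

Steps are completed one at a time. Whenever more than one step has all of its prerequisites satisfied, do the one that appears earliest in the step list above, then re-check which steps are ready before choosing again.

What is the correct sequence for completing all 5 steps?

1 has no prerequisites → 1 first.
3 needed 1, now all done → 3.
2 and 5 are both available; 2 is listed earlier → 2.
4 now also ready, so the ready set is {4, 5}; 4 is listed earlier → 4.
5 is the only step now ready → 5.

1, 3, 2, 4, 5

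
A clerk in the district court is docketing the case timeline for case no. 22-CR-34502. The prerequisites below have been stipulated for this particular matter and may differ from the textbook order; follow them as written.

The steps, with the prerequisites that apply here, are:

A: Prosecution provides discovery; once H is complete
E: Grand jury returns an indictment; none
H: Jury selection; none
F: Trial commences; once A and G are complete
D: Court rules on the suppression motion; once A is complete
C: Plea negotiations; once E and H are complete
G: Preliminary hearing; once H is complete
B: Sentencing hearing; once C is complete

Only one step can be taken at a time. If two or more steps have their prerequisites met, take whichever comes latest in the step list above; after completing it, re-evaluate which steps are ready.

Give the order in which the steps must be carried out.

H, G, E, C, B, A, D, F

Nothing is required for H and E. H is listed later → H first.
Now G, E and A have their prerequisites met. G is listed later, so G next.
Ready: E and A. E is listed later → E.
C and A are both available; C is listed later → C.
B now also ready, so the ready set is {B, A}; B is listed later → B.
A needed H, now all done → A.
D and F are both available; D is listed later → D.
F is the only step now ready → F.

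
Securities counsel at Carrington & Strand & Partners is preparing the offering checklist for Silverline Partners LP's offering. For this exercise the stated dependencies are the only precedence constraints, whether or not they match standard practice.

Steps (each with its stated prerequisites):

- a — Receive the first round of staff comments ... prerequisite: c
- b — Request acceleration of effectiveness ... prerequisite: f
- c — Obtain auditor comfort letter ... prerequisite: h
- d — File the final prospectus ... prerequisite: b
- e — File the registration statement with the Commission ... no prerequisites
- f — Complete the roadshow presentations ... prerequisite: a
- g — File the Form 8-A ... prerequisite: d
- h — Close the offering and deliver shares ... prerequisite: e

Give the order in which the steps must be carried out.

e has no prerequisites → e first.
h is the only step now ready → h.
c needed h, now all done → c.
a needed c, now all done → a.
That leaves f as the only ready step → f.
That leaves b as the only ready step → b.
Next only d has its prerequisites met → d.
Next only g has its prerequisites met → g.

e → h → c → a → f → b → d → g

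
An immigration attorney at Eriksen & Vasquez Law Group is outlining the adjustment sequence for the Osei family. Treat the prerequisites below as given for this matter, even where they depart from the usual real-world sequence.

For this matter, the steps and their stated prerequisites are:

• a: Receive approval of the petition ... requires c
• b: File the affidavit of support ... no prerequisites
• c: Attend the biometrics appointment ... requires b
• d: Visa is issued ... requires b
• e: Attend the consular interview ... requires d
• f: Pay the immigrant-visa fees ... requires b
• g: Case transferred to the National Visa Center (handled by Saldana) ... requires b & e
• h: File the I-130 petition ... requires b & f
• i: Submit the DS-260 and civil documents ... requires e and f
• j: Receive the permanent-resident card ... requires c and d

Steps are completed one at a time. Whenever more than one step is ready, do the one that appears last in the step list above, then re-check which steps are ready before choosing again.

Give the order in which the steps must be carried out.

b, f, h, d, e, i, g, c, j, a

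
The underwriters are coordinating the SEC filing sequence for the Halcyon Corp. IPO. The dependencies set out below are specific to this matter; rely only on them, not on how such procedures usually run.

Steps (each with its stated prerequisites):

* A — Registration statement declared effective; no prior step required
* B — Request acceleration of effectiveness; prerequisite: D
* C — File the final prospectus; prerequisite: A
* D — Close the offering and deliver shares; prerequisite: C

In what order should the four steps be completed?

A → C → D → B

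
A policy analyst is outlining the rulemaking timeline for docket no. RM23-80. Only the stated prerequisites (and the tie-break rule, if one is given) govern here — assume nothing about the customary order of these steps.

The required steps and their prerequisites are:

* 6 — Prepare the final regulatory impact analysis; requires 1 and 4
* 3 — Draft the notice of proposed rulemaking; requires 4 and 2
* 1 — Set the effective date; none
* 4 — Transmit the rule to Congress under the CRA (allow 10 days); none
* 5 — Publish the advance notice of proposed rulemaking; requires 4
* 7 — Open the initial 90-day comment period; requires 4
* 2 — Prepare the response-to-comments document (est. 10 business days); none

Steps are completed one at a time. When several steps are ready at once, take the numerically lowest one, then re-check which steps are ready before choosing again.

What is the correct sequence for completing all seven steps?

1, 2 and 4 have no prerequisites; 1 has the earlier label, so 1 is first.
Now 2 and 4 have their prerequisites met. 2 has the earlier label, so 2 next.
4 is the only step now ready → 4.
Now 3, 5, 6 and 7 have their prerequisites met. 3 has the earlier label, so 3 next.
5, 6 and 7 are all available; 5 has the earlier label → 5.
6 and 7 are both available; 6 has the earlier label → 6.
7 needed 4, now all done → 7.

1 → 2 → 4 → 3 → 5 → 6 → 7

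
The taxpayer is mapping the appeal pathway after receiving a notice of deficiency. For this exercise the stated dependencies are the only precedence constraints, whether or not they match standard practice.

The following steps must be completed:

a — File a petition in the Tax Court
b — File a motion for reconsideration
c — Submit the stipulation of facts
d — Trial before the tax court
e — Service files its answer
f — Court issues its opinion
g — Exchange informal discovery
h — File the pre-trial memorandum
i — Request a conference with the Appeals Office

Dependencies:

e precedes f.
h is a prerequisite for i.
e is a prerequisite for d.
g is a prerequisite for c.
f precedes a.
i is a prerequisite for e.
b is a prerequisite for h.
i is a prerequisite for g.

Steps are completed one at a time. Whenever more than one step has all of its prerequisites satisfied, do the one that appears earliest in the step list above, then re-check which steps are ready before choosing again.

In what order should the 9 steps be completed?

Only b has no prerequisites, so it is first.
h needed b, now all done → h.
That leaves i as the only ready step → i.
Ready: e and g. e is listed earlier → e.
d and f now also ready, so the ready set is {d, f, g}; d is listed earlier → d.
f and g are both available; f is listed earlier → f.
a and g are both available; a is listed earlier → a.
That leaves g as the only ready step → g.
That leaves c as the only ready step → c.

b, h, i, e, d, f, a, g, c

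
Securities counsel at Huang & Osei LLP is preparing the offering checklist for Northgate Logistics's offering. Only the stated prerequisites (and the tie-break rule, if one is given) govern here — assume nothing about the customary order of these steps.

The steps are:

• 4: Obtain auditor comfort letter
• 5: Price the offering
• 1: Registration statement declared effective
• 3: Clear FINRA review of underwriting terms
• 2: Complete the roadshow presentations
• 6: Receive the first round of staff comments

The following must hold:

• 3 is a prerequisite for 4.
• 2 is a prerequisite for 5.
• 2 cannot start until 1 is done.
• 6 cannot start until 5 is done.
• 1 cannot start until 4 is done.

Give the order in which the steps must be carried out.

3 4 1 2 5 6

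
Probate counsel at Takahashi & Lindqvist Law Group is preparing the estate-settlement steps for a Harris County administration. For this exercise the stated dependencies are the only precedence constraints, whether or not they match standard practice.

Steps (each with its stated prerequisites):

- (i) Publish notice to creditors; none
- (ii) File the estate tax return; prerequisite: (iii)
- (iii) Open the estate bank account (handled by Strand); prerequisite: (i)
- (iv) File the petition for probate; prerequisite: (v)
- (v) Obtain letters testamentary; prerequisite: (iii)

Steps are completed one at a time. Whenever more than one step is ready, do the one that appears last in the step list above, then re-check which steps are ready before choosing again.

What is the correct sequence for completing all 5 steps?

(i) has no prerequisites → (i) first.
Next only (iii) has its prerequisites met → (iii).
(v) and (ii) are both available; (v) is listed later → (v).
(iv) and (ii) are both available; (iv) is listed later → (iv).
That leaves (ii) as the only ready step → (ii).

(i), (iii), (v), (iv), (ii)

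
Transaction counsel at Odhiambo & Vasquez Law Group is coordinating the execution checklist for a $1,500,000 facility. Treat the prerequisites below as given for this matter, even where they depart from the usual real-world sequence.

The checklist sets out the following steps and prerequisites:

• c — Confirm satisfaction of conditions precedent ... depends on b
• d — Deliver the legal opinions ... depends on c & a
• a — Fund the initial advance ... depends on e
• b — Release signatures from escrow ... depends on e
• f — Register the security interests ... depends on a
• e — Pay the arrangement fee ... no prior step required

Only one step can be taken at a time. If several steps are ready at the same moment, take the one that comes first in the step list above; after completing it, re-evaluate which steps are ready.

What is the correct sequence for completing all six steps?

e, a, b, c, d, f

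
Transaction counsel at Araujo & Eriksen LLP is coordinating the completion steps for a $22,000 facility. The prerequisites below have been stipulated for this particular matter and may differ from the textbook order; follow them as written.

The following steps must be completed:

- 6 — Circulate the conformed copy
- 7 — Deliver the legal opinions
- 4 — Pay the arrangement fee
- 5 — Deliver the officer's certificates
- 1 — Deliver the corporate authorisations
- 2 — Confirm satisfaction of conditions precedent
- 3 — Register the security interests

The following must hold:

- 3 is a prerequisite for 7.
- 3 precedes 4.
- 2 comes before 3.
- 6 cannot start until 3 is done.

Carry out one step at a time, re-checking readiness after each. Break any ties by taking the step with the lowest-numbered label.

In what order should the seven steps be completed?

1, 2, 3, 4, 5, 6, 7

1, 2 and 5 have no prerequisites; 1 has the earlier label, so 1 is first.
2 and 5 are both available; 2 has the earlier label → 2.
Ready: 3 and 5. 3 has the earlier label → 3.
4, 6 and 7 now also ready, so the ready set is {4, 5, 6, 7}; 4 has the earlier label → 4.
5, 6 and 7 are all available; 5 has the earlier label → 5.
6 and 7 are both available; 6 has the earlier label → 6.
7 is the only step now ready → 7.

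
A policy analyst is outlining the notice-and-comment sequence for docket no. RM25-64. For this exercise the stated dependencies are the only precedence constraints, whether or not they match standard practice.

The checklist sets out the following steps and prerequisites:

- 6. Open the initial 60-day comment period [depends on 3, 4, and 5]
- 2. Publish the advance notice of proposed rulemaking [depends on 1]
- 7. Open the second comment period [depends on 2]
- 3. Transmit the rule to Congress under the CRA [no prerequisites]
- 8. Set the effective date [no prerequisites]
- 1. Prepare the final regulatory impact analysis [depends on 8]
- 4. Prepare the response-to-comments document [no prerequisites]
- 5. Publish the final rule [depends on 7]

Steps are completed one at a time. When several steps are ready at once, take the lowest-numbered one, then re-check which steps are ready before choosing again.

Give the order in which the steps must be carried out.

Nothing is required for 3, 4 and 8. 3 has the earlier label → 3 first.
Now 4 and 8 have their prerequisites met. 4 has the earlier label, so 4 next.
That leaves 8 as the only ready step → 8.
1 needed 8, now all done → 1.
2 needed 1, now all done → 2.
7 needed 2, now all done → 7.
Next only 5 has its prerequisites met → 5.
6 is the only step now ready → 6.

3, 4, 8, 1, 2, 7, 5, 6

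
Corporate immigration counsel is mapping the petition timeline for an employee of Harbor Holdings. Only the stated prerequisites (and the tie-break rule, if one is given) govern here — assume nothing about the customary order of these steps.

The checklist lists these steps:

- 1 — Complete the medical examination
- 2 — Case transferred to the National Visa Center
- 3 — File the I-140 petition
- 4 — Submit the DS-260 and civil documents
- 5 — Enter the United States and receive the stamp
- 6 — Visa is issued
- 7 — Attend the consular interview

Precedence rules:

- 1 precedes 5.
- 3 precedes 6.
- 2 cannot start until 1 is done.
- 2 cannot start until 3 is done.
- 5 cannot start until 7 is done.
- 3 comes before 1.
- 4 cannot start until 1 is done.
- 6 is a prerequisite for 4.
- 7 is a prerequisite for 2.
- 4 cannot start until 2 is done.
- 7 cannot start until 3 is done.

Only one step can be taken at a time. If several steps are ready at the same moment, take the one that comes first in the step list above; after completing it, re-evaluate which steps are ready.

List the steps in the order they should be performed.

3, 1, 6, 7, 2, 4, 5

Only 3 has no prerequisites, so it is first.
Ready: 1, 6 and 7. 1 is listed earlier → 1.
Ready: 6 and 7. 6 is listed earlier → 6.
7 is the only step now ready → 7.
Now 2 and 5 have their prerequisites met. 2 is listed earlier, so 2 next.
Ready: 4 and 5. 4 is listed earlier → 4.
5 needed 1 and 7, now all done → 5.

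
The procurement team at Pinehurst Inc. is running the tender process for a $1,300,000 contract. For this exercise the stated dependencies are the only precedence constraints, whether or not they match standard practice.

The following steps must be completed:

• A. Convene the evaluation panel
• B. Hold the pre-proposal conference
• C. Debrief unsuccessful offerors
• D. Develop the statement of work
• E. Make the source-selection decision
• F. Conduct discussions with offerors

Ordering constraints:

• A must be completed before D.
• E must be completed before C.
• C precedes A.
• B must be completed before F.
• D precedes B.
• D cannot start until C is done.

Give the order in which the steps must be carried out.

E, C, A, D, B, F

E has no prerequisites → E first.
Next only C has its prerequisites met → C.
That leaves A as the only ready step → A.
D is the only step now ready → D.
B needed D, now all done → B.
F needed B, now all done → F.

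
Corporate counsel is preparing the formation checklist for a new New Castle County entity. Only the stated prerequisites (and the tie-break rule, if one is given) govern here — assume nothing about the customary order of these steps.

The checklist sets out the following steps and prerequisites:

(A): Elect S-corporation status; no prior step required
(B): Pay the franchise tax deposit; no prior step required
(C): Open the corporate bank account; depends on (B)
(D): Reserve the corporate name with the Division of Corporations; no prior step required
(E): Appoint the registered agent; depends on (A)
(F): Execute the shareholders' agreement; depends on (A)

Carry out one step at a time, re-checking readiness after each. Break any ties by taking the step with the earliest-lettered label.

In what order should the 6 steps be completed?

(A), (B), (C), (D), (E), (F)

(A), (B) and (D) have no prerequisites; (A) has the earlier label, so (A) is first.
Now (B), (D), (E) and (F) have their prerequisites met. (B) has the earlier label, so (B) next.
(C) now also ready, so the ready set is {(C), (D), (E), (F)}; (C) has the earlier label → (C).
(D), (E) and (F) are all available; (D) has the earlier label → (D).
(E) and (F) are both available; (E) has the earlier label → (E).
(F) is the only step now ready → (F).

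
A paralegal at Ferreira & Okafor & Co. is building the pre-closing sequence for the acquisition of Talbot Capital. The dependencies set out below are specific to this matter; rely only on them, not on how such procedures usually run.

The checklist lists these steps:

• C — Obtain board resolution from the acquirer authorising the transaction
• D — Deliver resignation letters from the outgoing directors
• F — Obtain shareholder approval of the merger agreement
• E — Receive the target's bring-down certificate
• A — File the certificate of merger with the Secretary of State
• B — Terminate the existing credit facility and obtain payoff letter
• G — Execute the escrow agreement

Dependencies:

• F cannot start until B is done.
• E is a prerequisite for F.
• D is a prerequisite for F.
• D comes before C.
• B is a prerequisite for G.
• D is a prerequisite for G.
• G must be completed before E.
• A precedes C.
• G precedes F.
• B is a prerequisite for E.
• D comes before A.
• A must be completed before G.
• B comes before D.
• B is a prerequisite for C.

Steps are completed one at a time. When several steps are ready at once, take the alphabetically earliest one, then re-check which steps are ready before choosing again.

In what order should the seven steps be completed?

B → D → A → C → G → E → F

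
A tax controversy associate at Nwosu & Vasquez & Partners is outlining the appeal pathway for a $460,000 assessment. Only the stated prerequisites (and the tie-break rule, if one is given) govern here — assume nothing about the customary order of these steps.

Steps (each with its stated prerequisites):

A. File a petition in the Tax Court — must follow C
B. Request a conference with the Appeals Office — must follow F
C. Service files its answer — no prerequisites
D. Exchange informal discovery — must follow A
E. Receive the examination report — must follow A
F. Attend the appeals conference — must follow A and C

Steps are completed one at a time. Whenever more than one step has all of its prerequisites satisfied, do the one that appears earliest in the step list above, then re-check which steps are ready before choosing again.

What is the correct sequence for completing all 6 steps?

C has no prerequisites → C first.
A needed C, now all done → A.
Now D, E and F have their prerequisites met. D is listed earlier, so D next.
E and F are both available; E is listed earlier → E.
Next only F has its prerequisites met → F.
B needed F, now all done → B.

C → A → D → E → F → B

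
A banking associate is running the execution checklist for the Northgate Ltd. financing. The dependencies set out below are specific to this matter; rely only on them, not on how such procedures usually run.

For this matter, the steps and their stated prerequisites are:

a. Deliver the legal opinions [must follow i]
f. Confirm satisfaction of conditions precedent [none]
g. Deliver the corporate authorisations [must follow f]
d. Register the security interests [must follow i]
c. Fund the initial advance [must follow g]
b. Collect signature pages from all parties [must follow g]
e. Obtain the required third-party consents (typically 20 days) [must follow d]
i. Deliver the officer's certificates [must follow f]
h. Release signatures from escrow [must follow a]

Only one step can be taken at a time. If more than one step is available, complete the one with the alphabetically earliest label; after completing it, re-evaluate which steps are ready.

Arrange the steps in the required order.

f g b c i a d e h

Only f has no prerequisites, so it is first.
g and i are both available; g has the earlier label → g.
b and c now also ready, so the ready set is {b, c, i}; b has the earlier label → b.
Now c and i have their prerequisites met. c has the earlier label, so c next.
Next only i has its prerequisites met → i.
a and d are both available; a has the earlier label → a.
d and h are both available; d has the earlier label → d.
Now e and h have their prerequisites met. e has the earlier label, so e next.
h needed a, now all done → h.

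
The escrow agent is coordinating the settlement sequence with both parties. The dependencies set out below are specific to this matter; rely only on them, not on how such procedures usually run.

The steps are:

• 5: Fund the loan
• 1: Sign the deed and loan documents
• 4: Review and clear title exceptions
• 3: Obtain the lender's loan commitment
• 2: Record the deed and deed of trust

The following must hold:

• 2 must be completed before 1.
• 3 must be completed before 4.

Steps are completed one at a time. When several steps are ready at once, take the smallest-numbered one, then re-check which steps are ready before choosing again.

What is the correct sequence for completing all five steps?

2 → 1 → 3 → 4 → 5

Nothing is required for 2, 3 and 5. 2 has the earlier label → 2 first.
1, 3 and 5 are all available; 1 has the earlier label → 1.
3 and 5 are both available; 3 has the earlier label → 3.
4 now also ready, so the ready set is {4, 5}; 4 has the earlier label → 4.
5 is the only step now ready → 5.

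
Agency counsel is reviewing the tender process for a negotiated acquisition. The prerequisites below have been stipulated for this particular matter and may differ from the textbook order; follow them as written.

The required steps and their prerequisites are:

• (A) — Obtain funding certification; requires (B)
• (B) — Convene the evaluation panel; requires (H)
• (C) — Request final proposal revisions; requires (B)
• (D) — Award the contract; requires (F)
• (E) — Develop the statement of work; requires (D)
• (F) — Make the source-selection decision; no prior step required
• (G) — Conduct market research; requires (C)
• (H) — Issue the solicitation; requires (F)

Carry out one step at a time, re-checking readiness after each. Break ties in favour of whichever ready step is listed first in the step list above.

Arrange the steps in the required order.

(F), (D), (E), (H), (B), (A), (C), (G)

Only (F) has no prerequisites, so it is first.
Ready: (D) and (H). (D) is listed earlier → (D).
(E) and (H) are both available; (E) is listed earlier → (E).
(H) needed (F), now all done → (H).
That leaves (B) as the only ready step → (B).
(A) and (C) are both available; (A) is listed earlier → (A).
(C) needed (B), now all done → (C).
(G) needed (C), now all done → (G).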